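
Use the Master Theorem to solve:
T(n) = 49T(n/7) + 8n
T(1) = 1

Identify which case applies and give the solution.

a=49, b=7, f(n)=8n. log_7(49) = 2. Since c=1 < 2, Case 1 applies: T(n) = Θ(n^log_b(a)) = O(n^2).

Answer: O(n^2) - Case 1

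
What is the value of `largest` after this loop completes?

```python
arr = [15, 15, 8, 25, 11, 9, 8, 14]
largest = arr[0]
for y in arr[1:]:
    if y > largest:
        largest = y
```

Maximum of [15, 15, 8, 25, 11, 9, 8, 14]
`largest` takes the values: 15 → 25

Answer: 25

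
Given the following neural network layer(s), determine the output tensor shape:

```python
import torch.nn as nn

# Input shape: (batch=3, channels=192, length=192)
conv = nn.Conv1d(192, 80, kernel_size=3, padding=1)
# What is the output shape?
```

Input: (3, 192, 192) -> Output: (3, 80, 192)

Answer: (3, 80, 192)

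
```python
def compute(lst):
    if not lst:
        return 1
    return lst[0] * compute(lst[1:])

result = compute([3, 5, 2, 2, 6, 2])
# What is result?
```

Product over [3, 5, 2, 2, 6, 2] = 3 * 5 * 2 * 2 * 6 * 2 = 720

Answer: 720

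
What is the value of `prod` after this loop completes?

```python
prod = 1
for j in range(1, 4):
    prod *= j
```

3! = 6
`prod` takes the values: 1 → 2 → 6

Answer: 6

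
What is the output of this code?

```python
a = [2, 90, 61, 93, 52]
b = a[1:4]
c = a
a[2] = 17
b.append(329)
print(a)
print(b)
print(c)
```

Key concept: slice vs alias.
Step by step:
`a = [2, 90, 61, 93, 52]` → a = [2, 90, 61, 93, 52]
`b = a[1:4]` → b = [90, 61, 93]
`c = a` → c = [2, 90, 61, 93, 52] (same object as a)
`a[2] = 17` → a = [2, 90, 17, 93, 52] (same object as c); c = [2, 90, 17, 93, 52] (same object as a)
`b.append(329)` → b = [90, 61, 93, 329]
`print(a)` → prints [2, 90, 17, 93, 52]
`print(b)` → prints [90, 61, 93, 329]
`print(c)` → prints [2, 90, 17, 93, 52]

Answer:
[2, 90, 17, 93, 52]
[90, 61, 93, 329]
[2, 90, 17, 93, 52]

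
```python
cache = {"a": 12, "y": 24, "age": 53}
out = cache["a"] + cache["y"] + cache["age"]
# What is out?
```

Trace:
`cache = {"a": 12, "y": 24, "age": 53}` → cache = {'a': 12, 'y': 24, 'age': 53}
`out = cache["a"] + cache["y"] + cache["age"]` → out = 89
So out = 89

Answer: 89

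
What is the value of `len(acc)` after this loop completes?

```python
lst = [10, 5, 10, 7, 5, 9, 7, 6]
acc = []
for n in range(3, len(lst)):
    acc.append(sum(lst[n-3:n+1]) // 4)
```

Number of 4-element averages
`acc` takes the values: [] → [8] → [8, 6] → [8, 6, 7] → [8, 6, 7, 7] → [8, 6, 7, 7, 6]
So `len(acc)` = 5

Answer: 5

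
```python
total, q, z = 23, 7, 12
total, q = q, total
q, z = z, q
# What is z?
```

Trace:
`total, q, z = 23, 7, 12` → total = 23; q = 7; z = 12
`total, q = q, total` → total = 7; q = 23
`q, z = z, q` → q = 12; z = 23
So z = 23

Answer: 23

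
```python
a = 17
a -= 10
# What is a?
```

Trace:
`a = 17` → a = 17
`a -= 10` → a = 7
So a = 7

Answer: 7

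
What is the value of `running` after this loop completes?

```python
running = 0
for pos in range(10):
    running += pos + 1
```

Start at 0, add 1 to 10 = 55
`running` takes the values: 0 → 1 → 3 → 6 → 10 → 15 → 21 → 28 → 36 → 45 → 55

Answer: 55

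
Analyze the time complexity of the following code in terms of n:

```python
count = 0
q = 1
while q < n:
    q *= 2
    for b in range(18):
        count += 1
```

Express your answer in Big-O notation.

Each loop level contributes: log n × 1. Multiplying the contributions gives O(log n).

Answer: O(log n)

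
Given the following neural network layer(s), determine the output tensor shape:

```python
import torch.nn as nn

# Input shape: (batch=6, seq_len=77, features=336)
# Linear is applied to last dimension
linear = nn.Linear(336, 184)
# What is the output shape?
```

Input: (6, 77, 336) -> Output: (6, 77, 184)

Answer: (6, 77, 184)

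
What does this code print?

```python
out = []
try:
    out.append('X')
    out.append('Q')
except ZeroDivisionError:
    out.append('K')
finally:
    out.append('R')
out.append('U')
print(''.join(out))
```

Execution trace: 'X' (try body) → 'Q' (try body, no exception) → 'R' (finally) → 'U' (after the try/except). Output: XQRU

Answer: XQRU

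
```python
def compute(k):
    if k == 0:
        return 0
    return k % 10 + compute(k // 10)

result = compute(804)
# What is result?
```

Sum of digits of 804: 4 + 0 + 8 = 12

Answer: 12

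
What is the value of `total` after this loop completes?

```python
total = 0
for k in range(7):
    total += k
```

Sum of 0 to 6 = 21
`total` takes the values: 0 → 1 → 3 → 6 → 10 → 15 → 21

Answer: 21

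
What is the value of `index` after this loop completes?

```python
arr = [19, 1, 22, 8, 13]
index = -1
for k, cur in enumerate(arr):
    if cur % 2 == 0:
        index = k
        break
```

First even number index in [19, 1, 22, 8, 13]
`index` takes the values: -1 → 2

Answer: 2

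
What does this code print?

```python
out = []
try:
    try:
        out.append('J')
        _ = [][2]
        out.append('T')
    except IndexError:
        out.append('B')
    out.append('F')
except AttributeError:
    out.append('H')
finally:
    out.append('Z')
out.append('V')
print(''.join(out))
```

Execution trace: 'J' (inner try body) → 'B' (inner except IndexError) → 'F' (try body, no exception) → 'Z' (finally) → 'V' (after the try/except). Output: JBFZV

Answer: JBFZV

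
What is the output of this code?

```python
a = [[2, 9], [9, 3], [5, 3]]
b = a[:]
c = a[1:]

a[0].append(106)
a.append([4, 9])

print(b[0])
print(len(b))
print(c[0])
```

Key concept: slice with nested mutation.
Step by step:
`a = [[2, 9], [9, 3], [5, 3]]` → a = [[2, 9], [9, 3], [5, 3]]
`b = a[:]` → b = [[2, 9], [9, 3], [5, 3]]
`c = a[1:]` → c = [[9, 3], [5, 3]]
`a[0].append(106)` → a = [[2, 9, 106], [9, 3], [5, 3]]; b = [[2, 9, 106], [9, 3], [5, 3]]
`a.append([4, 9])` → a = [[2, 9, 106], [9, 3], [5, 3], [4, 9]]
`print(b[0])` → prints [2, 9, 106]
`print(len(b))` → prints 3
`print(c[0])` → prints [9, 3]

Answer:
[2, 9, 106]
3
[9, 3]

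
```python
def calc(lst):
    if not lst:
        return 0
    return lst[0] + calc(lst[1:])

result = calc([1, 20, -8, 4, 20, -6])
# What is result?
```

1 + 20 + (-8) + 4 + 20 + (-6) + 0 = 31

Answer: 31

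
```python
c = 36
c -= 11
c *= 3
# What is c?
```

Trace:
`c = 36` → c = 36
`c -= 11` → c = 25
`c *= 3` → c = 75
So c = 75

Answer: 75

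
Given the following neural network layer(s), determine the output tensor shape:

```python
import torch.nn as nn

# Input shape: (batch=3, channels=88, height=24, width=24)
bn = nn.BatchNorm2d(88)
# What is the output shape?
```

Input: (3, 88, 24, 24) -> Output: (3, 88, 24, 24)

Answer: (3, 88, 24, 24)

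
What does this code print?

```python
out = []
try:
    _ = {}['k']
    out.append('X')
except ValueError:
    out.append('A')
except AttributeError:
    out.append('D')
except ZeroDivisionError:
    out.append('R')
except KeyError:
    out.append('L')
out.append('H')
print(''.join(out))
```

Execution trace: 'L' (except KeyError) → 'H' (after the try/except). Output: LH

Answer: LH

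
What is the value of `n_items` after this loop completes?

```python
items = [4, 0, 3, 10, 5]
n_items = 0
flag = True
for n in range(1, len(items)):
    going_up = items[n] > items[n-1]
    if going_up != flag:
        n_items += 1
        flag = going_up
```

Count direction changes in [4, 0, 3, 10, 5]
`n_items` takes the values: 0 → 1 → 2 → 3

Answer: 3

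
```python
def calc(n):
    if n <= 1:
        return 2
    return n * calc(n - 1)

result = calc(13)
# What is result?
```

calc(13) = 13 * 12 * 11 * 10 * 9 * 8 * 7 * 6 * 5 * 4 * 3 * 2 * 2 = 12454041600

Answer: 12454041600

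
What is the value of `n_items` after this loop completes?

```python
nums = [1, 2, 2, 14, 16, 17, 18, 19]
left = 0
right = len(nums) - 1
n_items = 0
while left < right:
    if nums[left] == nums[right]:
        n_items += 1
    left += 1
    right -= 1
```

Count matching pairs from ends
`n_items` takes the values: 0

Answer: 0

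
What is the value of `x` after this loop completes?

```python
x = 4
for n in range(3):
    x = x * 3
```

Multiply by 3, 3 times: 4 * 3^3 = 108
`x` takes the values: 4 → 12 → 36 → 108

Answer: 108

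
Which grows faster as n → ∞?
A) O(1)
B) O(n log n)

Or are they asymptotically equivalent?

O(1) vs O(n log n): Higher order terms dominate.

Answer: B) O(n log n) grows faster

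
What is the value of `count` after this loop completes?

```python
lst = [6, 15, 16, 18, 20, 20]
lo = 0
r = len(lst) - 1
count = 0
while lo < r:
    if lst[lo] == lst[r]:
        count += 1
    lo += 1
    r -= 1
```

Count matching pairs from ends
`count` takes the values: 0

Answer: 0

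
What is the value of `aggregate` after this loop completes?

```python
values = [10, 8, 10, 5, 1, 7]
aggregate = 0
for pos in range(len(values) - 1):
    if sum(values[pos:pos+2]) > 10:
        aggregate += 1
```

Count windows with sum > 10
`aggregate` takes the values: 0 → 1 → 2 → 3

Answer: 3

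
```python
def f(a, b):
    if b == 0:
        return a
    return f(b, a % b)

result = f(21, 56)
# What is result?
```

f(21, 56) -> f(56, 21) -> f(21, 14) -> f(14, 7) -> f(7, 0) -> 7

Answer: 7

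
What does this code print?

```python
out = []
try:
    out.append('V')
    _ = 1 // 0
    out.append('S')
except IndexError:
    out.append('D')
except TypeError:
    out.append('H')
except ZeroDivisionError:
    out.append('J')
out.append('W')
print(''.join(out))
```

Execution trace: 'V' (try body) → 'J' (except ZeroDivisionError) → 'W' (after the try/except). Output: VJW

Answer: VJW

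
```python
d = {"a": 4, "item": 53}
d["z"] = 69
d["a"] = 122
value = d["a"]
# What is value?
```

Trace:
`d = {"a": 4, "item": 53}` → d = {'a': 4, 'item': 53}
`d["z"] = 69` → d = {'a': 4, 'item': 53, 'z': 69}
`d["a"] = 122` → d = {'a': 122, 'item': 53, 'z': 69}
`value = d["a"]` → value = 122
So value = 122

Answer: 122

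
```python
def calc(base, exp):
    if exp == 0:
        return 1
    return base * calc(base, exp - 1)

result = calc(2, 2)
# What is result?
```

calc(2, 2) = 2 * 2 = 4

Answer: 4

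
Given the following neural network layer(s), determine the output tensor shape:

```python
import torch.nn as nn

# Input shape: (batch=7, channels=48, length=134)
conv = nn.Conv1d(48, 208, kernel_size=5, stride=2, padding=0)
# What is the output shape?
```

Input: (7, 48, 134) -> Output: (7, 208, 65)

Answer: (7, 208, 65)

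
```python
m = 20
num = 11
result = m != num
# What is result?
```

Trace:
`m = 20` → m = 20
`num = 11` → num = 11
`result = m != num` → result = True
So result = True

Answer: True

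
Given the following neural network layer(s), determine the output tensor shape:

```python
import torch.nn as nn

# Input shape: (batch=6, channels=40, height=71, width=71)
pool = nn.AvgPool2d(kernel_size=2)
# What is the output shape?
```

Input: (6, 40, 71, 71) -> Output: (6, 40, 35, 35)

Answer: (6, 40, 35, 35)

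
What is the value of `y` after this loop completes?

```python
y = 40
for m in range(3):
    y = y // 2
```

Halve 3 times: 40 // 2^3 = 5
`y` takes the values: 40 → 20 → 10 → 5

Answer: 5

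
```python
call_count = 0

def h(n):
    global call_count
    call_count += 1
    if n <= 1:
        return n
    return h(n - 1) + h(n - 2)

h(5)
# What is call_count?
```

Calls(n) = 1 + Calls(n-1) + Calls(n-2); Calls(0)=Calls(1)=1. For n=5 this gives 15.

Answer: 15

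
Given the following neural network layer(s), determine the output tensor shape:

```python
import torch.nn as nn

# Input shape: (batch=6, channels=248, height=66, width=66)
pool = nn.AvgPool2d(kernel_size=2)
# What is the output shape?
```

Input: (6, 248, 66, 66) -> Output: (6, 248, 33, 33)

Answer: (6, 248, 33, 33)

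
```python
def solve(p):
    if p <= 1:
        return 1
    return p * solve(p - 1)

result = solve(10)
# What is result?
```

solve(10) = 10 * 9 * 8 * 7 * 6 * 5 * 4 * 3 * 2 * 1 = 3628800

Answer: 3628800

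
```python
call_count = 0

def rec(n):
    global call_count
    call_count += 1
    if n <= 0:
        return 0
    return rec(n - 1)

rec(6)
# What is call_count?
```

Linear recursion stepping by 1: 7 calls from n=6 down to ≤0.

Answer: 7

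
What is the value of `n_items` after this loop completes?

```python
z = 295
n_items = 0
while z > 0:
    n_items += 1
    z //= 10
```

Count digits by repeated division by 10
`n_items` takes the values: 0 → 1 → 2 → 3

Answer: 3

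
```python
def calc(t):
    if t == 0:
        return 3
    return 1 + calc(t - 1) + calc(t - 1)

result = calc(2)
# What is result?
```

calc(t) = 1 + 2·calc(t-1), calc(0)=3. Closed form: (3+1)·2^2 - 1 = 15.

Answer: 15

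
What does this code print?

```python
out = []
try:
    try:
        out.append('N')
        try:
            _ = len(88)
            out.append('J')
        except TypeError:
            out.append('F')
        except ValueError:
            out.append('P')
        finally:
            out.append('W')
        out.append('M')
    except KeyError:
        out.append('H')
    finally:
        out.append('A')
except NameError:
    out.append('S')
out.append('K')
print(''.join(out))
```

Execution trace: 'N' (try body) → 'F' (inner except TypeError) → 'W' (inner finally) → 'M' (try body, no exception) → 'A' (finally) → 'K' (after the try/except). Output: NFWMAK

Answer: NFWMAK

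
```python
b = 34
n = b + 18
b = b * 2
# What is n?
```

Trace:
`b = 34` → b = 34
`n = b + 18` → n = 52
`b = b * 2` → b = 68
So n = 52

Answer: 52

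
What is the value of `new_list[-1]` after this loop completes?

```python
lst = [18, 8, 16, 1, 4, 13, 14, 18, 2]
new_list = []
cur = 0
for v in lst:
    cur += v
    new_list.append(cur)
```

Cumulative sum ends at 94
`new_list` takes the values: [] → [18] → [18, 26] → [18, 26, 42] → [18, 26, 42, 43] → [18, 26, 42, 43, 47] → [18, 26, 42, 43, 47, 60] → [18, 26, 42, 43, 47, 60, 74] → [18, 26, 42, 43, 47, 60, 74, 92] → [18, 26, 42, 43, 47, 60, 74, 92, 94]
So `new_list[-1]` = 94

Answer: 94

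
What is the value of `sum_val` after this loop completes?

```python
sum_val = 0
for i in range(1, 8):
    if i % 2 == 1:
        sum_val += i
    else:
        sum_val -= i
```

Add odd, subtract even
`sum_val` takes the values: 0 → 1 → -1 → 2 → -2 → 3 → -3 → 4

Answer: 4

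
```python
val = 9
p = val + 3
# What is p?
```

Trace:
`val = 9` → val = 9
`p = val + 3` → p = 12
So p = 12

Answer: 12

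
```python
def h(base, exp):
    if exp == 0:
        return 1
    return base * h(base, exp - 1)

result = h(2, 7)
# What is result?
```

h(2, 7) = 2 * 2 * 2 * 2 * 2 * 2 * 2 = 128

Answer: 128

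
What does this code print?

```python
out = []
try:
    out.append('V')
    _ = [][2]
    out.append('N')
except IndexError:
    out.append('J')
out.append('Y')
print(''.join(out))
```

Execution trace: 'V' (try body) → 'J' (except IndexError) → 'Y' (after the try/except). Output: VJY

Answer: VJY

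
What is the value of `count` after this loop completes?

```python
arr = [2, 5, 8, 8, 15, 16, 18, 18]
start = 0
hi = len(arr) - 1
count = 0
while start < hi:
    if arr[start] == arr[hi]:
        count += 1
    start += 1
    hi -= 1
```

Count matching pairs from ends
`count` takes the values: 0

Answer: 0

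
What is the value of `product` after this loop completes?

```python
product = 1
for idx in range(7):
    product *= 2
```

2^7 = 128
`product` takes the values: 1 → 2 → 4 → 8 → 16 → 32 → 64 → 128

Answer: 128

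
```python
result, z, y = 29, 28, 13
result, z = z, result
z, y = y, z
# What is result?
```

Trace:
`result, z, y = 29, 28, 13` → result = 29; z = 28; y = 13
`result, z = z, result` → result = 28; z = 29
`z, y = y, z` → z = 13; y = 29
So result = 28

Answer: 28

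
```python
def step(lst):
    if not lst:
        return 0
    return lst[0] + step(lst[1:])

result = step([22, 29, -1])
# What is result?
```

22 + 29 + (-1) + 0 = 50

Answer: 50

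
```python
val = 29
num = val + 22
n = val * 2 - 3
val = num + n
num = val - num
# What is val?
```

Trace:
`val = 29` → val = 29
`num = val + 22` → num = 51
`n = val * 2 - 3` → n = 55
`val = num + n` → val = 106
`num = val - num` → num = 55
So val = 106

Answer: 106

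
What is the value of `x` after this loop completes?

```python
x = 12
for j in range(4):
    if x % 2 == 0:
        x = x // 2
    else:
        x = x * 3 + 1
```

Collatz-style transformation from 12
`x` takes the values: 12 → 6 → 3 → 10 → 5

Answer: 5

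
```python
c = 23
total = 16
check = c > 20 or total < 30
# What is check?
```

Trace:
`c = 23` → c = 23
`total = 16` → total = 16
`check = c > 20 or total < 30` → check = True
So check = True

Answer: True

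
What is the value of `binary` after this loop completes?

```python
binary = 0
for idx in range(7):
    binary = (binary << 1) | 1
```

Build 7 consecutive 1-bits: 0b1111111
`binary` takes the values: 0 → 1 → 3 → 7 → 15 → 31 → 63 → 127

Answer: 127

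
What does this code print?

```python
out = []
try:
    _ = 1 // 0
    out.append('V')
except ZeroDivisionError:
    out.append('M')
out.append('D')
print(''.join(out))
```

Execution trace: 'M' (except ZeroDivisionError) → 'D' (after the try/except). Output: MD

Answer: MD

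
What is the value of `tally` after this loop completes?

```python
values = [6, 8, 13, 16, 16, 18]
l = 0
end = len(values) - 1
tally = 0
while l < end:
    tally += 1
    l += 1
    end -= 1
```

Iterations until pointers meet (list length 6)
`tally` takes the values: 0 → 1 → 2 → 3

Answer: 3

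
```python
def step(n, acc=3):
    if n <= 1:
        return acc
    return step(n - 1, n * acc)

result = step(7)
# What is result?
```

Accumulator trace (n, acc): (7, 3) -> (6, 21) -> (5, 126) -> (4, 630) -> (3, 2520) -> (2, 7560) -> (1, 15120) -> return 15120

Answer: 15120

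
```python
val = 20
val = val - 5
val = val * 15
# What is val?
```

Trace:
`val = 20` → val = 20
`val = val - 5` → val = 15
`val = val * 15` → val = 225
So val = 225

Answer: 225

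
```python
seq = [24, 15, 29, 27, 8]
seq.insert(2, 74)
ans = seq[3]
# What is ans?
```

Trace:
`seq = [24, 15, 29, 27, 8]` → seq = [24, 15, 29, 27, 8]
`seq.insert(2, 74)` → seq = [24, 15, 74, 29, 27, 8]
`ans = seq[3]` → ans = 29
So ans = 29

Answer: 29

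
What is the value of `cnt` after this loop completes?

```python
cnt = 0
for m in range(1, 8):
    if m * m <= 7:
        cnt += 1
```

Count numbers where m² ≤ 7
`cnt` takes the values: 0 → 1 → 2

Answer: 2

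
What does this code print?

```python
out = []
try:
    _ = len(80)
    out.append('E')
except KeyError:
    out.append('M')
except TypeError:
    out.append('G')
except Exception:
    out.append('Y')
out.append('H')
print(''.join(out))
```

Execution trace: 'G' (except TypeError) → 'H' (after the try/except). Output: GH

Answer: GH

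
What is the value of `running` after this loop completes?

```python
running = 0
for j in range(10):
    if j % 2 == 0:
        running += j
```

Sum of even numbers 0 to 9
`running` takes the values: 0 → 2 → 6 → 12 → 20

Answer: 20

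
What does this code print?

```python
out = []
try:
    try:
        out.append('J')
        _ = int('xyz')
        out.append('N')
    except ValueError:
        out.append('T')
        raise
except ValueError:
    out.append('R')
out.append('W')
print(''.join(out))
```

Execution trace: 'J' (inner try body) → 'T' (inner except ValueError) → 'R' (outer except ValueError) → 'W' (after the try/except). Output: JTRW

Answer: JTRW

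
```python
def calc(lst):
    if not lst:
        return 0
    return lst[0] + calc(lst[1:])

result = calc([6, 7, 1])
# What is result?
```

6 + 7 + 1 + 0 = 14

Answer: 14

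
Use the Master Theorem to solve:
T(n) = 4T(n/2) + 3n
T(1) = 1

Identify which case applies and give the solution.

a=4, b=2, f(n)=3n. log_2(4) = 2. Since c=1 < 2, Case 1 applies: T(n) = Θ(n^log_b(a)) = O(n^2).

Answer: O(n^2) - Case 1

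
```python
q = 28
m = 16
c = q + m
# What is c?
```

Trace:
`q = 28` → q = 28
`m = 16` → m = 16
`c = q + m` → c = 44
So c = 44

Answer: 44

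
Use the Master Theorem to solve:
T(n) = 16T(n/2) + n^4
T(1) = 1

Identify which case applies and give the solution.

a=16, b=2, f(n)=n^4. log_2(16) = 4. Since c=4 = 4, Case 2 applies: T(n) = Θ(n^log_b(a) · log n) = O(n^4 log n).

Answer: O(n^4 log n) - Case 2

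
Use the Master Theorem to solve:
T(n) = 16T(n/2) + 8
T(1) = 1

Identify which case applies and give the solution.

a=16, b=2, f(n)=8. log_2(16) = 4. Since c=0 < 4, Case 1 applies: T(n) = Θ(n^log_b(a)) = O(n^4).

Answer: O(n^4) - Case 1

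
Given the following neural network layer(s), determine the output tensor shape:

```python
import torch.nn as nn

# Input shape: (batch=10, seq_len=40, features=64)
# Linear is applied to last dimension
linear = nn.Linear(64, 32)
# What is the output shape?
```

Input: (10, 40, 64) -> Output: (10, 40, 32)

Answer: (10, 40, 32)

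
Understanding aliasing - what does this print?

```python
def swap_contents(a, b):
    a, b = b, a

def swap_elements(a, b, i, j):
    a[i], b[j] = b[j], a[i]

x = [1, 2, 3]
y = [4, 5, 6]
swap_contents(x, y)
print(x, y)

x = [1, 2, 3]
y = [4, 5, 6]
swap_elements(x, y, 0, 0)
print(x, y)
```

Key concept: parameter rebinding vs mutation.
Step by step:
`x = [1, 2, 3]` → x = [1, 2, 3]
`y = [4, 5, 6]` → y = [4, 5, 6]
`swap_contents(x, y)` → no visible change to tracked variables
`print(x, y)` → prints [1, 2, 3] [4, 5, 6]
`x = [1, 2, 3]` → x = [1, 2, 3]
`y = [4, 5, 6]` → y = [4, 5, 6]
`swap_elements(x, y, 0, 0)` → x = [4, 2, 3]; y = [1, 5, 6]
`print(x, y)` → prints [4, 2, 3] [1, 5, 6]

Answer:
[1, 2, 3] [4, 5, 6]
[4, 2, 3] [1, 5, 6]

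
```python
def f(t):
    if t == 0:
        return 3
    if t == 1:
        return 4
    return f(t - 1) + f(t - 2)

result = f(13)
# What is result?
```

Build up from base cases: f(0)=3, f(1)=4, f(2)=7, f(3)=11, f(4)=18, f(5)=29, f(6)=47, ..., f(13)=1364

Answer: 1364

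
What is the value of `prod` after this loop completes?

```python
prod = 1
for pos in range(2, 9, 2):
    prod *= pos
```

Product of even numbers 2 to 8
`prod` takes the values: 1 → 2 → 8 → 48 → 384

Answer: 384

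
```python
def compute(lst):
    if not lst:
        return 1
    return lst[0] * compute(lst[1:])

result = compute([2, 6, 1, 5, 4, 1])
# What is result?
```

Product over [2, 6, 1, 5, 4, 1] = 2 * 6 * 1 * 5 * 4 * 1 = 240

Answer: 240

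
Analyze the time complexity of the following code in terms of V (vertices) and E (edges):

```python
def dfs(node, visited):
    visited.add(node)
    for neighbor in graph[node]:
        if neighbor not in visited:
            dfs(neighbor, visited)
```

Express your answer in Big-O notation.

This is Depth-first search (recursive). Time complexity: O(V + E).

Answer: O(V + E)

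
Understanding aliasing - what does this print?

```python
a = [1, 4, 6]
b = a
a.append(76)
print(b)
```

Key concept: basic list aliasing.
Step by step:
`a = [1, 4, 6]` → a = [1, 4, 6]
`b = a` → b = [1, 4, 6] (same object as a)
`a.append(76)` → a = [1, 4, 6, 76] (same object as b); b = [1, 4, 6, 76] (same object as a)
`print(b)` → prints [1, 4, 6, 76]

Answer: [1, 4, 6, 76]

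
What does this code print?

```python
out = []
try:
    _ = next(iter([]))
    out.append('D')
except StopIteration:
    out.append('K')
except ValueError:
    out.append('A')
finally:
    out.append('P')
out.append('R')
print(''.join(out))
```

Execution trace: 'K' (except StopIteration) → 'P' (finally) → 'R' (after the try/except). Output: KPR

Answer: KPR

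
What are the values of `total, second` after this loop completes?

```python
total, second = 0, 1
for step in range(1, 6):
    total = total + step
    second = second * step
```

Sum and factorial of 1 to 5
`total, second` takes the values: (0, 1) → (1, 1) → (3, 1) → (3, 2) → (6, 2) → (6, 6) → (10, 6) → (10, 24) → (15, 24) → (15, 120)

Answer: 15, 120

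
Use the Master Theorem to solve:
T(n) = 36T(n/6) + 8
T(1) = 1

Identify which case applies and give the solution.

a=36, b=6, f(n)=8. log_6(36) = 2. Since c=0 < 2, Case 1 applies: T(n) = Θ(n^log_b(a)) = O(n^2).

Answer: O(n^2) - Case 1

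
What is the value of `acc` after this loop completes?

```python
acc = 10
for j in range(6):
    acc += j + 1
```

Start at 10, add 1 to 6 = 31
`acc` takes the values: 10 → 11 → 13 → 16 → 20 → 25 → 31

Answer: 31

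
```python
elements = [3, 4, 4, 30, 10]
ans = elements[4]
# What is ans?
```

Trace:
`elements = [3, 4, 4, 30, 10]` → elements = [3, 4, 4, 30, 10]
`ans = elements[4]` → ans = 10
So ans = 10

Answer: 10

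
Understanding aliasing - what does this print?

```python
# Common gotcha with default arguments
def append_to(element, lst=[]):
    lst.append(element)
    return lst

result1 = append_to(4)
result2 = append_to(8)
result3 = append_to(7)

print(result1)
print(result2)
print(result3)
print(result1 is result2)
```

Key concept: mutable default argument gotcha.
Step by step:
`result1 = append_to(4)` → result1 = [4]
`result2 = append_to(8)` → result1 = [4, 8] (same object as result2); result2 = [4, 8] (same object as result1)
`result3 = append_to(7)` → result1 = [4, 8, 7] (same object as result2, result3); result2 = [4, 8, 7] (same object as result1, result3); result3 = [4, 8, 7] (same object as result1, result2)
`print(result1)` → prints [4, 8, 7]
`print(result2)` → prints [4, 8, 7]
`print(result3)` → prints [4, 8, 7]
`print(result1 is result2)` → prints True

Answer:
[4, 8, 7]
[4, 8, 7]
[4, 8, 7]
True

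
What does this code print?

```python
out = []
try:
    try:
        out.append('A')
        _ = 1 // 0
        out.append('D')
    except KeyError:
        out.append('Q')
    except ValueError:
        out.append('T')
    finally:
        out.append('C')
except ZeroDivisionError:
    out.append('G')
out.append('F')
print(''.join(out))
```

Execution trace: 'A' (try body) → 'C' (finally) → 'G' (outer except ZeroDivisionError) → 'F' (after the try/except). Output: ACGF

Answer: ACGF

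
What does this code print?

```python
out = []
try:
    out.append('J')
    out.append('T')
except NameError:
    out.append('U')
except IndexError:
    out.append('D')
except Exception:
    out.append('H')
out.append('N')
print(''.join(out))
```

Execution trace: 'J' (try body) → 'T' (try body, no exception) → 'N' (after the try/except). Output: JTN

Answer: JTN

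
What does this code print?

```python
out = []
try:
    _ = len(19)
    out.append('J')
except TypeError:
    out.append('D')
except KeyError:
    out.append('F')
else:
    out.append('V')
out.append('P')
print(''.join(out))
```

Execution trace: 'D' (except TypeError) → 'P' (after the try/except). Output: DP

Answer: DP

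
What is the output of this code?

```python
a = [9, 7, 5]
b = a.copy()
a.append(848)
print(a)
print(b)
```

Key concept: list.copy() creates independent copy.
Step by step:
`a = [9, 7, 5]` → a = [9, 7, 5]
`b = a.copy()` → b = [9, 7, 5]
`a.append(848)` → a = [9, 7, 5, 848]
`print(a)` → prints [9, 7, 5, 848]
`print(b)` → prints [9, 7, 5]

Answer:
[9, 7, 5, 848]
[9, 7, 5]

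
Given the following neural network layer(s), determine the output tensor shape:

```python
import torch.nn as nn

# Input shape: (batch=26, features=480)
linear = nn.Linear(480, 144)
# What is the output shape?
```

Input: (26, 480) -> Output: (26, 144)

Answer: (26, 144)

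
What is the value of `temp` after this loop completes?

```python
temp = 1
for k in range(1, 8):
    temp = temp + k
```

Start at 1, add 1 through 7
`temp` takes the values: 1 → 2 → 4 → 7 → 11 → 16 → 22 → 29

Answer: 29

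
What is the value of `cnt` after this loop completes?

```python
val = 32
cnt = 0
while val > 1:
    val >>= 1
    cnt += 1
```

Count right shifts until 1
`cnt` takes the values: 0 → 1 → 2 → 3 → 4 → 5

Answer: 5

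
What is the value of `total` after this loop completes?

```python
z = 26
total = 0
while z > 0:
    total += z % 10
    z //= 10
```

Sum digits of 26
`total` takes the values: 0 → 6 → 8

Answer: 8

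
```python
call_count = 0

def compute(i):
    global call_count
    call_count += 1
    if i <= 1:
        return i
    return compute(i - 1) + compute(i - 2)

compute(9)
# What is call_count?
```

Calls(i) = 1 + Calls(i-1) + Calls(i-2); Calls(0)=Calls(1)=1. For i=9 this gives 109.

Answer: 109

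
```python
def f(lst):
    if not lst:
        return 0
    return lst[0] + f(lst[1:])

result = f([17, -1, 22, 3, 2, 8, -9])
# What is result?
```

17 + (-1) + 22 + 3 + 2 + 8 + (-9) + 0 = 42

Answer: 42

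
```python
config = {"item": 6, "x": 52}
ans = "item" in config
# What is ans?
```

Trace:
`config = {"item": 6, "x": 52}` → config = {'item': 6, 'x': 52}
`ans = "item" in config` → ans = True
So ans = True

Answer: True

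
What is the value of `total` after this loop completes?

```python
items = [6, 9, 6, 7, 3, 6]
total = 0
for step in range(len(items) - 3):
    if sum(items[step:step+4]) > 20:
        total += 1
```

Count windows with sum > 20
`total` takes the values: 0 → 1 → 2 → 3

Answer: 3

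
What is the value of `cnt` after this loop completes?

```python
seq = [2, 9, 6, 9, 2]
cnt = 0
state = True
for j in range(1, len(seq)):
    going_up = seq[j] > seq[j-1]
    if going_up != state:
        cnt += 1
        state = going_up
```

Count direction changes in [2, 9, 6, 9, 2]
`cnt` takes the values: 0 → 1 → 2 → 3

Answer: 3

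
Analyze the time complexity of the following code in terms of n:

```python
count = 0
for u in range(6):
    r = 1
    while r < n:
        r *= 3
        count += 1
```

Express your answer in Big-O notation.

Each loop level contributes: 1 × log n. Multiplying the contributions gives O(log n).

Answer: O(log n)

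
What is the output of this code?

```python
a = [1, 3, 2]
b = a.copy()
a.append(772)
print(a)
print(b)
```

Key concept: list.copy() creates independent copy.
Step by step:
`a = [1, 3, 2]` → a = [1, 3, 2]
`b = a.copy()` → b = [1, 3, 2]
`a.append(772)` → a = [1, 3, 2, 772]
`print(a)` → prints [1, 3, 2, 772]
`print(b)` → prints [1, 3, 2]

Answer:
[1, 3, 2, 772]
[1, 3, 2]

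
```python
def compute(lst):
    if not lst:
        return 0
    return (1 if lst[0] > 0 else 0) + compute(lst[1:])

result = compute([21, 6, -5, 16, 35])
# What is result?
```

Count of positive elements in [21, 6, -5, 16, 35] = 4

Answer: 4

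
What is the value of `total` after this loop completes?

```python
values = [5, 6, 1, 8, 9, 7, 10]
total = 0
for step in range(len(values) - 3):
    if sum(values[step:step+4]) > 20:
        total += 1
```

Count windows with sum > 20
`total` takes the values: 0 → 1 → 2 → 3

Answer: 3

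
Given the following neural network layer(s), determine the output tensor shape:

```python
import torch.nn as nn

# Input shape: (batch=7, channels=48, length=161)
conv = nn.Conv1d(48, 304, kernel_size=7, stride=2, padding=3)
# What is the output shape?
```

Input: (7, 48, 161) -> Output: (7, 304, 81)

Answer: (7, 304, 81)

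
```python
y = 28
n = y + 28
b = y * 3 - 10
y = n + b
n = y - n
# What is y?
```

Trace:
`y = 28` → y = 28
`n = y + 28` → n = 56
`b = y * 3 - 10` → b = 74
`y = n + b` → y = 130
`n = y - n` → n = 74
So y = 130

Answer: 130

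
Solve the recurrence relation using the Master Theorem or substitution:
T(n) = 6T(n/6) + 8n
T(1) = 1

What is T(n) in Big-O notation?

By Master Theorem: a=6, b=6, f(n)=8n. Since log_6(6) = 1 and f(n) = Θ(n^1), Case 2 applies. T(n) = O(n log n).

Answer: O(n log n)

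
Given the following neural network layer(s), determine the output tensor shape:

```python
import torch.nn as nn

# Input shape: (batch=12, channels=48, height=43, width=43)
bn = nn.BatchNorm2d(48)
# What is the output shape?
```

Input: (12, 48, 43, 43) -> Output: (12, 48, 43, 43)

Answer: (12, 48, 43, 43)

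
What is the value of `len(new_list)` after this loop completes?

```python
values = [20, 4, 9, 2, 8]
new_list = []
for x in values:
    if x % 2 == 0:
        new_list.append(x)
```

Count even numbers in [20, 4, 9, 2, 8]
`new_list` takes the values: [] → [20] → [20, 4] → [20, 4, 2] → [20, 4, 2, 8]
So `len(new_list)` = 4

Answer: 4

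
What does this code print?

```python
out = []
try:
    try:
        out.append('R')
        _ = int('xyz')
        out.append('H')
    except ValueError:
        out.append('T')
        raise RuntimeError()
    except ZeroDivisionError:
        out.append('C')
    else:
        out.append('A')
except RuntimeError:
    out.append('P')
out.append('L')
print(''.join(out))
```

Execution trace: 'R' (inner try body) → 'T' (inner except ValueError) → 'P' (outer except RuntimeError) → 'L' (after the try/except). Output: RTPL

Answer: RTPL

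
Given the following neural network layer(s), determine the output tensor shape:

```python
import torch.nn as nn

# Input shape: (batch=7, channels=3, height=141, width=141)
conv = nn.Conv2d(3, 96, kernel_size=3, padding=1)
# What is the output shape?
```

Input: (7, 3, 141, 141) -> Output: (7, 96, 141, 141)

Answer: (7, 96, 141, 141)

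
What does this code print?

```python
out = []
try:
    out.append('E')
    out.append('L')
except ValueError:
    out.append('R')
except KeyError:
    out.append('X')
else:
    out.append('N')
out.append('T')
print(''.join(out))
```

Execution trace: 'E' (try body) → 'L' (try body, no exception) → 'N' (else) → 'T' (after the try/except). Output: ELNT

Answer: ELNT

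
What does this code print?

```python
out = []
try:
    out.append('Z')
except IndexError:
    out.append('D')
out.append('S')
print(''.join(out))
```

Execution trace: 'Z' (try body, no exception) → 'S' (after the try/except). Output: ZS

Answer: ZS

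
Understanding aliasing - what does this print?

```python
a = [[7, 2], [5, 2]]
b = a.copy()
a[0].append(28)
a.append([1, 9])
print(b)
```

Key concept: shallow copy with nested lists.
Step by step:
`a = [[7, 2], [5, 2]]` → a = [[7, 2], [5, 2]]
`b = a.copy()` → b = [[7, 2], [5, 2]]
`a[0].append(28)` → a = [[7, 2, 28], [5, 2]]; b = [[7, 2, 28], [5, 2]]
`a.append([1, 9])` → a = [[7, 2, 28], [5, 2], [1, 9]]
`print(b)` → prints [[7, 2, 28], [5, 2]]

Answer: [[7, 2, 28], [5, 2]]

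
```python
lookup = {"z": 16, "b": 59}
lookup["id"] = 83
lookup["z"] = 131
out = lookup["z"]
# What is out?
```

Trace:
`lookup = {"z": 16, "b": 59}` → lookup = {'z': 16, 'b': 59}
`lookup["id"] = 83` → lookup = {'z': 16, 'b': 59, 'id': 83}
`lookup["z"] = 131` → lookup = {'z': 131, 'b': 59, 'id': 83}
`out = lookup["z"]` → out = 131
So out = 131

Answer: 131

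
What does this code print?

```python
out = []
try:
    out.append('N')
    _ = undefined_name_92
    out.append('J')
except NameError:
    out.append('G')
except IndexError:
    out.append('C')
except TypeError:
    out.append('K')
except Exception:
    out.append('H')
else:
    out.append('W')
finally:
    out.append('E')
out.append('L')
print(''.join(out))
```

Execution trace: 'N' (try body) → 'G' (except NameError) → 'E' (finally) → 'L' (after the try/except). Output: NGEL

Answer: NGEL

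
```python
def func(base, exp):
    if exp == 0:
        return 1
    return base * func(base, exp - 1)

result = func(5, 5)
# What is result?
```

func(5, 5) = 5 * 5 * 5 * 5 * 5 = 3125

Answer: 3125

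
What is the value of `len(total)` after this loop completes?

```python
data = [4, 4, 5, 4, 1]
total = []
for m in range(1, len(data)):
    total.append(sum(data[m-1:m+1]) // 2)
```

Number of 2-element averages
`total` takes the values: [] → [4] → [4, 4] → [4, 4, 4] → [4, 4, 4, 2]
So `len(total)` = 4

Answer: 4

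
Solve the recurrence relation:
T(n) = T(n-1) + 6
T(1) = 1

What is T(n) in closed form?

Unrolling: T(n) = T(1) + 6·(n-1) = 1 + 6(n-1) = 6n - 5.

Answer: T(n) = 6n - 5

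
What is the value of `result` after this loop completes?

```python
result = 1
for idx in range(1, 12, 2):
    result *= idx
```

Product of 1, 3, 5, ... up to 11
`result` takes the values: 1 → 3 → 15 → 105 → 945 → 10395

Answer: 10395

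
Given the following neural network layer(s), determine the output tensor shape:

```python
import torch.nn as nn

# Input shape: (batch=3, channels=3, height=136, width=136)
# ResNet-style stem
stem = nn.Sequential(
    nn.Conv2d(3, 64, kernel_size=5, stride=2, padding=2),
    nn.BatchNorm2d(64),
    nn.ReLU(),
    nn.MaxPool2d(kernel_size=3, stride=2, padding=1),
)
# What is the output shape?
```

Input: (3, 3, 136, 136) -> after Conv2d 5x5 stride=2: (3, 64, 68, 68) -> Output: (3, 64, 34, 34)

Answer: (3, 64, 34, 34)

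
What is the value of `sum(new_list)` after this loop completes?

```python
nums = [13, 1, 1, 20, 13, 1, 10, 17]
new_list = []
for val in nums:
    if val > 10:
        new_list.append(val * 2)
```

Sum of doubled values > 10
`new_list` takes the values: [] → [26] → [26, 40] → [26, 40, 26] → [26, 40, 26, 34]
So `sum(new_list)` = 126

Answer: 126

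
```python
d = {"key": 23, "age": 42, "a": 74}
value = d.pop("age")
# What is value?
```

Trace:
`d = {"key": 23, "age": 42, "a": 74}` → d = {'key': 23, 'age': 42, 'a': 74}
`value = d.pop("age")` → d = {'key': 23, 'a': 74}; value = 42
So value = 42

Answer: 42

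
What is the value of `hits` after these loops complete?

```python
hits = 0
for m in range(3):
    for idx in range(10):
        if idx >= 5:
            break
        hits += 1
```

Inner breaks at 5, outer runs 3 times
`hits` takes the values: 0 → 1 → 2 → 3 → 4 → 5 → 6 → 7 → 8 → 9 → 10 → 11 → 12 → 13 → 14 → 15

Answer: 15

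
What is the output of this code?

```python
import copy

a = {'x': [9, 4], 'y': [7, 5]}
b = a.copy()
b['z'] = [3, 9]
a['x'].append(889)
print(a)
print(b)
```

Key concept: shallow copy of dict with mutable values.
Step by step:
`a = {'x': [9, 4], 'y': [7, 5]}` → a = {'x': [9, 4], 'y': [7, 5]}
`b = a.copy()` → b = {'x': [9, 4], 'y': [7, 5]}
`b['z'] = [3, 9]` → b = {'x': [9, 4], 'y': [7, 5], 'z': [3, 9]}
`a['x'].append(889)` → a = {'x': [9, 4, 889], 'y': [7, 5]}; b = {'x': [9, 4, 889], 'y': [7, 5], 'z': [3, 9]}
`print(a)` → prints {'x': [9, 4, 889], 'y': [7, 5]}
`print(b)` → prints {'x': [9, 4, 889], 'y': [7, 5], 'z': [3, 9]}

Answer:
{'x': [9, 4, 889], 'y': [7, 5]}
{'x': [9, 4, 889], 'y': [7, 5], 'z': [3, 9]}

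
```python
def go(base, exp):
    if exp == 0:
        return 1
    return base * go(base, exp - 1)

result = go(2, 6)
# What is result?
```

go(2, 6) = 2 * 2 * 2 * 2 * 2 * 2 = 64

Answer: 64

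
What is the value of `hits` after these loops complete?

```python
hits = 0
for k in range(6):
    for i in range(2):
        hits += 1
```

6 * 2 = 12
`hits` takes the values: 0 → 1 → 2 → 3 → 4 → 5 → 6 → 7 → 8 → 9 → 10 → 11 → 12

Answer: 12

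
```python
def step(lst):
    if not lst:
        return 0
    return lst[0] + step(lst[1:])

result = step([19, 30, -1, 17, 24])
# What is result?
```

19 + 30 + (-1) + 17 + 24 + 0 = 89

Answer: 89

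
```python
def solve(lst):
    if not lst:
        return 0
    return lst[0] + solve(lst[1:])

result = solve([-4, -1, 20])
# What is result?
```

(-4) + (-1) + 20 + 0 = 15

Answer: 15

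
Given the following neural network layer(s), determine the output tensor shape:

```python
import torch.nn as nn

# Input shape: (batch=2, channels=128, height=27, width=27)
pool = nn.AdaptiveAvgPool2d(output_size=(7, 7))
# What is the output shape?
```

Input: (2, 128, 27, 27) -> Output: (2, 128, 7, 7)

Answer: (2, 128, 7, 7)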